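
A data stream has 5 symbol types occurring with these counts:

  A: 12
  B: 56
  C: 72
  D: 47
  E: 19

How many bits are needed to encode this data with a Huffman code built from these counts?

Merge the two smallest weights repeatedly:
combine A(12), E(19) → 31
combine 31, D(47) → 78
combine B(56), C(72) → 128
combine 78, 128 → 206
Total encoded bits = sum of merged weights = 31 + 78 + 128 + 206 = 443.

443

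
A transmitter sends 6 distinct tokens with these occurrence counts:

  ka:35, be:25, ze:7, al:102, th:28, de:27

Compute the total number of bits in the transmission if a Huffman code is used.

Greedily combine the two least-frequent nodes:
merge ze(7) and be(25): 32
merge de(27) and th(28): 55
merge 32 and ka(35): 67
merge 55 and 67: 122
merge al(102) and 122: 224
Total encoded bits = sum of merged weights = 32 + 55 + 67 + 122 + 224 = 500.

500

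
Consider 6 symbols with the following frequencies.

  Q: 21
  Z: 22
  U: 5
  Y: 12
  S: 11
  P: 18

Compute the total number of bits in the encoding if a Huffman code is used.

222

Build the Huffman tree bottom-up:
combine U(5), S(11) → 16
combine Y(12), 16 → 28
combine P(18), Q(21) → 39
combine Z(22), 28 → 50
combine 39, 50 → 89
Each symbol's bit-cost is frequency × depth; summing gives 222 bits (equivalently 16 + 28 + 39 + 50 + 89).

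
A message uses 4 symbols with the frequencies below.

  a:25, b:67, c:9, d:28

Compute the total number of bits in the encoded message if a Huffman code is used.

Greedily combine the two least-frequent nodes:
combine c(9), a(25) → 34
combine d(28), 34 → 62
combine 62, b(67) → 129
Each symbol's bit-cost is frequency × depth; summing gives 225 bits (equivalently 34 + 62 + 129).

225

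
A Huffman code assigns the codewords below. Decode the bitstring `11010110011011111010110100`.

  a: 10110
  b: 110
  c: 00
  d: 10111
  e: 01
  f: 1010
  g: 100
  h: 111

baedbag

Read left to right; each codeword is recognised as soon as it completes (prefix code):
  110→b | 10110→a | 01→e | 10111→d | 110→b | 10110→a | 100→g
Decoded message: baedbag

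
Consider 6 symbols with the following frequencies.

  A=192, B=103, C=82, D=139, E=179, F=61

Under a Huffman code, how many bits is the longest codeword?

Merge the two lowest-weight nodes at each step:
merge F(61) and C(82): 143
merge B(103) and D(139): 242
merge 143 and E(179): 322
merge A(192) and 242: 434
merge 322 and 434: 756
The rarest symbols sit at the bottom; the longest codeword is 3 bits.

3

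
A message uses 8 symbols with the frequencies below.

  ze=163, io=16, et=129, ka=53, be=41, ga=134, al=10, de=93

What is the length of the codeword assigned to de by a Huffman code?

3

Repeatedly merge the two smallest:
al(10) + io(16) → 26
26 + be(41) → 67
ka(53) + 67 → 120
de(93) + 120 → 213
et(129) + ga(134) → 263
ze(163) + 213 → 376
263 + 376 → 639
The subtree containing de is merged 3 times, so code length = 3.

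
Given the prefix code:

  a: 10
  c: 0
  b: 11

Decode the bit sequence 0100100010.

cacacca

Read left to right; each codeword is recognised as soon as it completes (prefix code):
  0→c | 10→a | 0→c | 10→a | 0→c | 0→c | 10→a
Decoded message: cacacca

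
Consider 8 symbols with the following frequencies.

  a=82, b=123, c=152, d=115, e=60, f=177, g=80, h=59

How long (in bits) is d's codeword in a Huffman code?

3

Huffman merges, smallest pair first:
h(59) + e(60) → 119
g(80) + a(82) → 162
d(115) + 119 → 234
b(123) + c(152) → 275
162 + f(177) → 339
234 + 275 → 509
339 + 509 → 848
d sits 3 levels below the root, so its codeword is 3 bits.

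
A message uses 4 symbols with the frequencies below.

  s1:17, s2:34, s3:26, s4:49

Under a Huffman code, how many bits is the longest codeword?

3

Merge the two lowest-weight nodes at each step:
merge s1(17) and s3(26): 43
merge s2(34) and 43: 77
merge s4(49) and 77: 126
The rarest symbols sit at the bottom; the longest codeword is 3 bits.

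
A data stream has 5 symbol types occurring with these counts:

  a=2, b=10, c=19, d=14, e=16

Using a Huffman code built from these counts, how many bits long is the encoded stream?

134

Greedily combine the two least-frequent nodes:
merge a(2) and b(10): 12
merge 12 and d(14): 26
merge e(16) and c(19): 35
merge 26 and 35: 61
Each symbol's bit-cost is frequency × depth; summing gives 134 bits (equivalently 12 + 26 + 35 + 61).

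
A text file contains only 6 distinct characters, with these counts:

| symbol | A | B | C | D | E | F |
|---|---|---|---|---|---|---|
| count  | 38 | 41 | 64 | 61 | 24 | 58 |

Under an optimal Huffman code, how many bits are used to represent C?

Build the tree from the bottom:
merge E(24) and A(38): 62
merge B(41) and F(58): 99
merge D(61) and 62: 123
merge C(64) and 99: 163
merge 123 and 163: 286
C's leaf is at depth 2, giving a 2-bit codeword.

2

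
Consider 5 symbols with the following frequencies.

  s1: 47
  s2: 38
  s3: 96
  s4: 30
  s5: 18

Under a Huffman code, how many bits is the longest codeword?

Merge the two lowest-weight nodes at each step:
combine s5(18), s4(30) → 48
combine s2(38), s1(47) → 85
combine 48, 85 → 133
combine s3(96), 133 → 229
The rarest symbols sit at the bottom; the longest codeword is 3 bits.

3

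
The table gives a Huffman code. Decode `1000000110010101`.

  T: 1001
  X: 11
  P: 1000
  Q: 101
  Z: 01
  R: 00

PRZTZZ

Read left to right; each codeword is recognised as soon as it completes (prefix code):
  1000→P | 00→R | 01→Z | 1001→T | 01→Z | 01→Z
Decoded message: PRZTZZ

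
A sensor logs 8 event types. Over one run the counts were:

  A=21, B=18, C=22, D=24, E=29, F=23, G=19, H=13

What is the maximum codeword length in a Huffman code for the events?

Merge the two lowest-weight nodes at each step:
combine H(13), B(18) → 31
combine G(19), A(21) → 40
combine C(22), F(23) → 45
combine D(24), E(29) → 53
combine 31, 40 → 71
combine 45, 53 → 98
combine 71, 98 → 169
Maximum depth reached is 3.

3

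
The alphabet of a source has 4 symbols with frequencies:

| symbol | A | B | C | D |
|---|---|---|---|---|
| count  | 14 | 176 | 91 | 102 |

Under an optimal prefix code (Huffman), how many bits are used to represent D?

Repeatedly merge the two smallest:
combine A(14), C(91) → 105
combine D(102), 105 → 207
combine B(176), 207 → 383
D's leaf is at depth 2, giving a 2-bit codeword.

2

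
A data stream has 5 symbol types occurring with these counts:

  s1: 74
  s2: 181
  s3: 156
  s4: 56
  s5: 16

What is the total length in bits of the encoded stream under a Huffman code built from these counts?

Merge the two smallest weights repeatedly:
merge s5(16) and s4(56): 72
merge 72 and s1(74): 146
merge 146 and s3(156): 302
merge s2(181) and 302: 483
Each symbol's bit-cost is frequency × depth; summing gives 1003 bits (equivalently 72 + 146 + 302 + 483).

1003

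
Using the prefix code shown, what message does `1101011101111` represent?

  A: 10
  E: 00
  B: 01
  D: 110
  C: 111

Read left to right; each codeword is recognised as soon as it completes (prefix code):
  110→D | 10→A | 111→C | 01→B | 111→C
Decoded message: DACBC

DACBC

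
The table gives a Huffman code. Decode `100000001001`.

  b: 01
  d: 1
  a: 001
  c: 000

dccba

Read left to right; each codeword is recognised as soon as it completes (prefix code):
  1→d | 000→c | 000→c | 01→b | 001→a
Decoded message: dccba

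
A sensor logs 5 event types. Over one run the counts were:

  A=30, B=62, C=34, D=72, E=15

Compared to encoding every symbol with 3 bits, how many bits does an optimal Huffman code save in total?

168

Fixed-length: 3 bits × 213 symbols = 639 bits.
Huffman merges:
E(15) + A(30) → 45
C(34) + 45 → 79
B(62) + D(72) → 134
79 + 134 → 213
Huffman total = 45 + 79 + 134 + 213 = 471 bits.
Saving = 639 − 471 = 168 bits.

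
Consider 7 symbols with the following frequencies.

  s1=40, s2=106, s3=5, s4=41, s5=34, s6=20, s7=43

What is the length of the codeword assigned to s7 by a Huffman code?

Huffman merges, smallest pair first:
combine s3(5), s6(20) → 25
combine 25, s5(34) → 59
combine s1(40), s4(41) → 81
combine s7(43), 59 → 102
combine 81, 102 → 183
combine s2(106), 183 → 289
s7's leaf is at depth 3, giving a 3-bit codeword.

3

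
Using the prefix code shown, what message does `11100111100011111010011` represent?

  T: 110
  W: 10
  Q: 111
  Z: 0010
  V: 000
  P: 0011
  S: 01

QPTPQSP

Read left to right; each codeword is recognised as soon as it completes (prefix code):
  111→Q | 0011→P | 110→T | 0011→P | 111→Q | 01→S | 0011→P
Decoded message: QPTPQSP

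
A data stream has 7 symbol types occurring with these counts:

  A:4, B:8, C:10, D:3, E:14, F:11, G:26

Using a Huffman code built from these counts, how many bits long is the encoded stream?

Greedily combine the two least-frequent nodes:
D(3) + A(4) → 7
7 + B(8) → 15
C(10) + F(11) → 21
E(14) + 15 → 29
21 + G(26) → 47
29 + 47 → 76
Total encoded bits = sum of merged weights = 7 + 15 + 21 + 29 + 47 + 76 = 195.

195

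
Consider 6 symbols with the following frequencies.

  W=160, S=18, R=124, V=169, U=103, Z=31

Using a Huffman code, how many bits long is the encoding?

Merge the two smallest weights repeatedly:
merge S(18) and Z(31): 49
merge 49 and U(103): 152
merge R(124) and 152: 276
merge W(160) and V(169): 329
merge 276 and 329: 605
Each symbol's bit-cost is frequency × depth; summing gives 1411 bits (equivalently 49 + 152 + 276 + 329 + 605).

1411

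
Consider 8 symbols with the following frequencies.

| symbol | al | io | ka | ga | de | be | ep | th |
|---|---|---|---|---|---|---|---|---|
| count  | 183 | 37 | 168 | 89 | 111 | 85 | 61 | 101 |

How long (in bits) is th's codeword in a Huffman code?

3

Huffman merges, smallest pair first:
merge io(37) and ep(61): 98
merge be(85) and ga(89): 174
merge 98 and th(101): 199
merge de(111) and ka(168): 279
merge 174 and al(183): 357
merge 199 and 279: 478
merge 357 and 478: 835
The subtree containing th is merged 3 times, so code length = 3.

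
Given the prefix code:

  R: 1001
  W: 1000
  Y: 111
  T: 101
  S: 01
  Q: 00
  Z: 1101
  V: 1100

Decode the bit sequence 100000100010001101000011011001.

WQWWZQQZR

Read left to right; each codeword is recognised as soon as it completes (prefix code):
  1000→W | 00→Q | 1000→W | 1000→W | 1101→Z | 00→Q | 00→Q | 1101→Z | 1001→R
Decoded message: WQWWZQQZR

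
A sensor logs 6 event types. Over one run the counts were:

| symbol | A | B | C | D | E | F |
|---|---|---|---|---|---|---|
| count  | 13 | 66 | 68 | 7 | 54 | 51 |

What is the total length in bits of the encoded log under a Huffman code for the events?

609

Merge the two smallest weights repeatedly:
merge D(7) and A(13): 20
merge 20 and F(51): 71
merge E(54) and B(66): 120
merge C(68) and 71: 139
merge 120 and 139: 259
The encoded length is the sum of every internal node's weight: 20 + 71 + 120 + 139 + 259 = 609 bits.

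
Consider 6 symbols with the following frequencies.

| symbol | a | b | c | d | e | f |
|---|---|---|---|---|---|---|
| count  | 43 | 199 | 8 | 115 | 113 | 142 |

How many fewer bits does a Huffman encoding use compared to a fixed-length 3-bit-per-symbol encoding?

405

Fixed-length: 3 bits × 620 symbols = 1860 bits.
Huffman merges:
combine c(8), a(43) → 51
combine 51, e(113) → 164
combine d(115), f(142) → 257
combine 164, b(199) → 363
combine 257, 363 → 620
Huffman total = 51 + 164 + 257 + 363 + 620 = 1455 bits.
Saving = 1860 − 1455 = 405 bits.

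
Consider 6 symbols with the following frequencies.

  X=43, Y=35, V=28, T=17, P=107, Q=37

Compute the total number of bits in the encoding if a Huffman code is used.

632

Greedily combine the two least-frequent nodes:
combine T(17), V(28) → 45
combine Y(35), Q(37) → 72
combine X(43), 45 → 88
combine 72, 88 → 160
combine P(107), 160 → 267
Total encoded bits = sum of merged weights = 45 + 72 + 88 + 160 + 267 = 632.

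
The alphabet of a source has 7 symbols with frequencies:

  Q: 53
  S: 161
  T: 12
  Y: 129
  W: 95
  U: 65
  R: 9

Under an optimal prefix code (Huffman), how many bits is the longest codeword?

Merge the two lowest-weight nodes at each step:
merge R(9) and T(12): 21
merge 21 and Q(53): 74
merge U(65) and 74: 139
merge W(95) and Y(129): 224
merge 139 and S(161): 300
merge 224 and 300: 524
The first pair merged (R, T) ends up deepest, at depth 5.

5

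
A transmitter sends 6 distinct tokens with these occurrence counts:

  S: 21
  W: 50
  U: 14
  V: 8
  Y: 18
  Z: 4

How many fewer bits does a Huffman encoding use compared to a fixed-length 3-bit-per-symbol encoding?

88

Fixed-length: 3 bits × 115 symbols = 345 bits.
Huffman merges:
merge Z(4) and V(8): 12
merge 12 and U(14): 26
merge Y(18) and S(21): 39
merge 26 and 39: 65
merge W(50) and 65: 115
Huffman total = 12 + 26 + 39 + 65 + 115 = 257 bits.
Saving = 345 − 257 = 88 bits.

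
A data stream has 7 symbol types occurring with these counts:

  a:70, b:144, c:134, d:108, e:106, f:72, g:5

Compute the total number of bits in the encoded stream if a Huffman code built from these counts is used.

1714

Greedily combine the two least-frequent nodes:
merge g(5) and a(70): 75
merge f(72) and 75: 147
merge e(106) and d(108): 214
merge c(134) and b(144): 278
merge 147 and 214: 361
merge 278 and 361: 639
Each symbol's bit-cost is frequency × depth; summing gives 1714 bits (equivalently 75 + 147 + 214 + 278 + 361 + 639).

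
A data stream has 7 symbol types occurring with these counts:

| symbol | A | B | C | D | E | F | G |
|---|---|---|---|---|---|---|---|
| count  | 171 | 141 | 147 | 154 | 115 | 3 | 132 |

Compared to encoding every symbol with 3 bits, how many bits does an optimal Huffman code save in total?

207

Fixed-length: 3 bits × 863 symbols = 2589 bits.
Huffman merges:
F(3) + E(115) → 118
118 + G(132) → 250
B(141) + C(147) → 288
D(154) + A(171) → 325
250 + 288 → 538
325 + 538 → 863
Huffman total = 118 + 250 + 288 + 325 + 538 + 863 = 2382 bits.
Saving = 2589 − 2382 = 207 bits.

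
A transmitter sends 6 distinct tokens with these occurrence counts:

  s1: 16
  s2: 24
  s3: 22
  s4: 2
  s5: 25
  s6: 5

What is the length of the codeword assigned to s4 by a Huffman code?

Build the tree from the bottom:
merge s4(2) and s6(5): 7
merge 7 and s1(16): 23
merge s3(22) and 23: 45
merge s2(24) and s5(25): 49
merge 45 and 49: 94
s4 sits 4 levels below the root, so its codeword is 4 bits.

4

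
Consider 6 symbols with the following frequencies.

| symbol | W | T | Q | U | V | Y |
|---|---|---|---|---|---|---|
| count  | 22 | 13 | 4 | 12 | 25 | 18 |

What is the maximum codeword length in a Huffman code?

Merge the two lowest-weight nodes at each step:
Q(4) + U(12) → 16
T(13) + 16 → 29
Y(18) + W(22) → 40
V(25) + 29 → 54
40 + 54 → 94
Maximum depth reached is 4.

4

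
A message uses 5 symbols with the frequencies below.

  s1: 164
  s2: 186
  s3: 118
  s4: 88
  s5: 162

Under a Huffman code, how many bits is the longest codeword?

Merge the two lowest-weight nodes at each step:
merge s4(88) and s3(118): 206
merge s5(162) and s1(164): 326
merge s2(186) and 206: 392
merge 326 and 392: 718
The first pair merged (s4, s3) ends up deepest, at depth 3.

3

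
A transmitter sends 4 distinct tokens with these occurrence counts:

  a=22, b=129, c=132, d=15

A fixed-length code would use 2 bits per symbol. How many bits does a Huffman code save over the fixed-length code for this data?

95

Fixed-length: 2 bits × 298 symbols = 596 bits.
Huffman merges:
d(15) + a(22) → 37
37 + b(129) → 166
c(132) + 166 → 298
Huffman total = 37 + 166 + 298 = 501 bits.
Saving = 596 − 501 = 95 bits.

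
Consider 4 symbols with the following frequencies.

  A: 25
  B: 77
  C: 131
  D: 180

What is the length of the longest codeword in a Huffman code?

Merge the two lowest-weight nodes at each step:
A(25) + B(77) → 102
102 + C(131) → 233
D(180) + 233 → 413
Maximum depth reached is 3.

3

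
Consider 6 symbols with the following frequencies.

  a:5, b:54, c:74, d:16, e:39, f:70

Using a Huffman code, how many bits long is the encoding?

Greedily combine the two least-frequent nodes:
merge a(5) and d(16): 21
merge 21 and e(39): 60
merge b(54) and 60: 114
merge f(70) and c(74): 144
merge 114 and 144: 258
Total encoded bits = sum of merged weights = 21 + 60 + 114 + 144 + 258 = 597.

597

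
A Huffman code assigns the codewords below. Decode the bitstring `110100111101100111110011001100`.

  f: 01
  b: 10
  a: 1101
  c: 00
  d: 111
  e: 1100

acdbedeee

Read left to right; each codeword is recognised as soon as it completes (prefix code):
  1101→a | 00→c | 111→d | 10→b | 1100→e | 111→d | 1100→e | 1100→e | 1100→e
Decoded message: acdbedeee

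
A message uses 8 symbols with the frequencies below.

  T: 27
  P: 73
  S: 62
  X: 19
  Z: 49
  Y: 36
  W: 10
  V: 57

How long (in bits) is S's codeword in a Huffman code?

2

Huffman merges, smallest pair first:
W(10) + X(19) → 29
T(27) + 29 → 56
Y(36) + Z(49) → 85
56 + V(57) → 113
S(62) + P(73) → 135
85 + 113 → 198
135 + 198 → 333
S sits 2 levels below the root, so its codeword is 2 bits.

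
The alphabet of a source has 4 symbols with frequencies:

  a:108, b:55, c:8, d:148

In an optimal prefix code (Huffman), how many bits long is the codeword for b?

Repeatedly merge the two smallest:
merge c(8) and b(55): 63
merge 63 and a(108): 171
merge d(148) and 171: 319
b sits 3 levels below the root, so its codeword is 3 bits.

3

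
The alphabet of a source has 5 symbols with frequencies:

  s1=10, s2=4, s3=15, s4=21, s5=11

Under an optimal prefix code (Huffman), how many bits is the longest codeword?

3

Merge the two lowest-weight nodes at each step:
combine s2(4), s1(10) → 14
combine s5(11), 14 → 25
combine s3(15), s4(21) → 36
combine 25, 36 → 61
The rarest symbols sit at the bottom; the longest codeword is 3 bits.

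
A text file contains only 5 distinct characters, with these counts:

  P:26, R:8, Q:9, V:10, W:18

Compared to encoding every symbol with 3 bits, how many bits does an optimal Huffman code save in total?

54

Fixed-length: 3 bits × 71 symbols = 213 bits.
Huffman merges:
combine R(8), Q(9) → 17
combine V(10), 17 → 27
combine W(18), P(26) → 44
combine 27, 44 → 71
Huffman total = 17 + 27 + 44 + 71 = 159 bits.
Saving = 213 − 159 = 54 bits.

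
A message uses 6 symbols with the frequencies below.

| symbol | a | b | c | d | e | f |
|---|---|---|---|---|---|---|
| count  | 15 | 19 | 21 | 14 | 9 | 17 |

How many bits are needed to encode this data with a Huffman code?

245

Build the Huffman tree bottom-up:
merge e(9) and d(14): 23
merge a(15) and f(17): 32
merge b(19) and c(21): 40
merge 23 and 32: 55
merge 40 and 55: 95
The encoded length is the sum of every internal node's weight: 23 + 32 + 40 + 55 + 95 = 245 bits.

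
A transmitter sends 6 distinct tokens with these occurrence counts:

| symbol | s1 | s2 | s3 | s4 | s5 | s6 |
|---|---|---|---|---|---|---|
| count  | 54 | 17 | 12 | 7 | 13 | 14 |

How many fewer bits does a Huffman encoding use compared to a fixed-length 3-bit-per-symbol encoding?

89

Fixed-length: 3 bits × 117 symbols = 351 bits.
Huffman merges:
combine s4(7), s3(12) → 19
combine s5(13), s6(14) → 27
combine s2(17), 19 → 36
combine 27, 36 → 63
combine s1(54), 63 → 117
Huffman total = 19 + 27 + 36 + 63 + 117 = 262 bits.
Saving = 351 − 262 = 89 bits.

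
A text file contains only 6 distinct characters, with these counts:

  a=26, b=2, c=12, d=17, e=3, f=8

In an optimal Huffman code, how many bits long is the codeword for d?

2

Build the tree from the bottom:
combine b(2), e(3) → 5
combine 5, f(8) → 13
combine c(12), 13 → 25
combine d(17), 25 → 42
combine a(26), 42 → 68
d sits 2 levels below the root, so its codeword is 2 bits.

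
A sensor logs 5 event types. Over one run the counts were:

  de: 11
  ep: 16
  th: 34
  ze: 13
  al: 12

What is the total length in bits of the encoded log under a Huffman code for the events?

190

Greedily combine the two least-frequent nodes:
de(11) + al(12) → 23
ze(13) + ep(16) → 29
23 + 29 → 52
th(34) + 52 → 86
The encoded length is the sum of every internal node's weight: 23 + 29 + 52 + 86 = 190 bits.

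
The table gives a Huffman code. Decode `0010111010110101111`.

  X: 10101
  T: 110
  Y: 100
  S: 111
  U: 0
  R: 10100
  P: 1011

Read left to right; each codeword is recognised as soon as it completes (prefix code):
  0→U | 0→U | 1011→P | 10101→X | 10101→X | 111→S
Decoded message: UUPXXS

UUPXXS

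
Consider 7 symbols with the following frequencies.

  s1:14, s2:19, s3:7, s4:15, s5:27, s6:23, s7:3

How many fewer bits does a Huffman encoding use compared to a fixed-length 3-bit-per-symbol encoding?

40

Fixed-length: 3 bits × 108 symbols = 324 bits.
Huffman merges:
s7(3) + s3(7) → 10
10 + s1(14) → 24
s4(15) + s2(19) → 34
s6(23) + 24 → 47
s5(27) + 34 → 61
47 + 61 → 108
Huffman total = 10 + 24 + 34 + 47 + 61 + 108 = 284 bits.
Saving = 324 − 284 = 40 bits.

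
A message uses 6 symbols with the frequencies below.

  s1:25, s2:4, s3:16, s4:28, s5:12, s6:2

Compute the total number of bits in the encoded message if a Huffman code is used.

198

Merge the two smallest weights repeatedly:
s6(2) + s2(4) → 6
6 + s5(12) → 18
s3(16) + 18 → 34
s1(25) + s4(28) → 53
34 + 53 → 87
The encoded length is the sum of every internal node's weight: 6 + 18 + 34 + 53 + 87 = 198 bits.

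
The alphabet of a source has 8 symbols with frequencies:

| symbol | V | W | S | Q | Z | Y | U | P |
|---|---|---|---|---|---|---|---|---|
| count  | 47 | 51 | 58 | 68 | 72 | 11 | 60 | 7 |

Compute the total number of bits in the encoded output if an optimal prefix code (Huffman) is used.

Greedily combine the two least-frequent nodes:
combine P(7), Y(11) → 18
combine 18, V(47) → 65
combine W(51), S(58) → 109
combine U(60), 65 → 125
combine Q(68), Z(72) → 140
combine 109, 125 → 234
combine 140, 234 → 374
Total encoded bits = sum of merged weights = 18 + 65 + 109 + 125 + 140 + 234 + 374 = 1065.

1065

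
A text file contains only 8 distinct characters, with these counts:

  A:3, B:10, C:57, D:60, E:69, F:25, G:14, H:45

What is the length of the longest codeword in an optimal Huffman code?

Merge the two lowest-weight nodes at each step:
A(3) + B(10) → 13
13 + G(14) → 27
F(25) + 27 → 52
H(45) + 52 → 97
C(57) + D(60) → 117
E(69) + 97 → 166
117 + 166 → 283
Maximum depth reached is 6.

6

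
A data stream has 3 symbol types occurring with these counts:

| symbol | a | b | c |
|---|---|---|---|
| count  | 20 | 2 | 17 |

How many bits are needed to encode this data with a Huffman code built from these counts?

58

Build the Huffman tree bottom-up:
merge b(2) and c(17): 19
merge 19 and a(20): 39
Total encoded bits = sum of merged weights = 19 + 39 = 58.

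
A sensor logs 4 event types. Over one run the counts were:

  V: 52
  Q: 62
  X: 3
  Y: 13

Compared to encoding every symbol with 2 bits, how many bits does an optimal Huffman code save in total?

46

Fixed-length: 2 bits × 130 symbols = 260 bits.
Huffman merges:
X(3) + Y(13) → 16
16 + V(52) → 68
Q(62) + 68 → 130
Huffman total = 16 + 68 + 130 = 214 bits.
Saving = 260 − 214 = 46 bits.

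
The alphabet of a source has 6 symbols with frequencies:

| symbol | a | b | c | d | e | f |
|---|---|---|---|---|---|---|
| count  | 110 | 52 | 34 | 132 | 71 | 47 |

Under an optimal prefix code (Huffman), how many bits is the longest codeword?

3

Merge the two lowest-weight nodes at each step:
combine c(34), f(47) → 81
combine b(52), e(71) → 123
combine 81, a(110) → 191
combine 123, d(132) → 255
combine 191, 255 → 446
Maximum depth reached is 3.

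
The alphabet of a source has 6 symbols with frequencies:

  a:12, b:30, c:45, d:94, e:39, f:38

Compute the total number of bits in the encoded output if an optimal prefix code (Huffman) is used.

628

Greedily combine the two least-frequent nodes:
merge a(12) and b(30): 42
merge f(38) and e(39): 77
merge 42 and c(45): 87
merge 77 and 87: 164
merge d(94) and 164: 258
Each symbol's bit-cost is frequency × depth; summing gives 628 bits (equivalently 42 + 77 + 87 + 164 + 258).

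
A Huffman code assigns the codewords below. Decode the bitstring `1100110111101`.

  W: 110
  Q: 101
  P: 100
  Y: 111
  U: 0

WUWYQ

Read left to right; each codeword is recognised as soon as it completes (prefix code):
  110→W | 0→U | 110→W | 111→Y | 101→Q
Decoded message: WUWYQ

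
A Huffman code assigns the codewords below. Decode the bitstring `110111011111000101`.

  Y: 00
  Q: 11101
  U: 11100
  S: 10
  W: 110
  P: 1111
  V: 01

WQPYVV

Read left to right; each codeword is recognised as soon as it completes (prefix code):
  110→W | 11101→Q | 1111→P | 00→Y | 01→V | 01→V
Decoded message: WQPYVV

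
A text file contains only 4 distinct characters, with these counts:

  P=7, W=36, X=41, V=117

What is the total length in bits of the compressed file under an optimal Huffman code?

328

Greedily combine the two least-frequent nodes:
merge P(7) and W(36): 43
merge X(41) and 43: 84
merge 84 and V(117): 201
Total encoded bits = sum of merged weights = 43 + 84 + 201 = 328.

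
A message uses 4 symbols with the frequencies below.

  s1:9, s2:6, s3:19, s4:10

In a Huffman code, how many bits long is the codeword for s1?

Huffman merges, smallest pair first:
s2(6) + s1(9) → 15
s4(10) + 15 → 25
s3(19) + 25 → 44
s1's leaf is at depth 3, giving a 3-bit codeword.

3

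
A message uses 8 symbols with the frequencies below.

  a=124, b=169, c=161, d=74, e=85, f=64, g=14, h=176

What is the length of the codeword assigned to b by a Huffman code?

2

Build the tree from the bottom:
merge g(14) and f(64): 78
merge d(74) and 78: 152
merge e(85) and a(124): 209
merge 152 and c(161): 313
merge b(169) and h(176): 345
merge 209 and 313: 522
merge 345 and 522: 867
b sits 2 levels below the root, so its codeword is 2 bits.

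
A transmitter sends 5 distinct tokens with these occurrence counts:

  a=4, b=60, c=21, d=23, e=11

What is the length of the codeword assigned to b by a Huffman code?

Huffman merges, smallest pair first:
merge a(4) and e(11): 15
merge 15 and c(21): 36
merge d(23) and 36: 59
merge 59 and b(60): 119
b is merged only at the final step, so code length = 1.

1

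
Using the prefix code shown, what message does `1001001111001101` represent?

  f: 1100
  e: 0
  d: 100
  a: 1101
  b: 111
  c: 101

ddbda

Read left to right; each codeword is recognised as soon as it completes (prefix code):
  100→d | 100→d | 111→b | 100→d | 1101→a
Decoded message: ddbda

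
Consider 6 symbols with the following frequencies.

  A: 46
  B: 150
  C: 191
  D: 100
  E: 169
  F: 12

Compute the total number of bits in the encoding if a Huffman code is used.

1552

Build the Huffman tree bottom-up:
F(12) + A(46) → 58
58 + D(100) → 158
B(150) + 158 → 308
E(169) + C(191) → 360
308 + 360 → 668
Total encoded bits = sum of merged weights = 58 + 158 + 308 + 360 + 668 = 1552.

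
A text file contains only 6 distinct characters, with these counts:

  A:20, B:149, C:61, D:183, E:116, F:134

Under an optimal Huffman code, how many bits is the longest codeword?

4

Merge the two lowest-weight nodes at each step:
combine A(20), C(61) → 81
combine 81, E(116) → 197
combine F(134), B(149) → 283
combine D(183), 197 → 380
combine 283, 380 → 663
The first pair merged (A, C) ends up deepest, at depth 4.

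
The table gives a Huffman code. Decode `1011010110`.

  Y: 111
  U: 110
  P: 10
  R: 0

Read left to right; each codeword is recognised as soon as it completes (prefix code):
  10→P | 110→U | 10→P | 110→U
Decoded message: PUPU

PUPU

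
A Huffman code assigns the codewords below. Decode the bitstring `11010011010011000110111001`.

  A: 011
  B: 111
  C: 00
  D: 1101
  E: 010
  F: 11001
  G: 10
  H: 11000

Read left to right; each codeword is recognised as soon as it completes (prefix code):
  1101→D | 00→C | 1101→D | 00→C | 11000→H | 1101→D | 11001→F
Decoded message: DCDCHDF

DCDCHDF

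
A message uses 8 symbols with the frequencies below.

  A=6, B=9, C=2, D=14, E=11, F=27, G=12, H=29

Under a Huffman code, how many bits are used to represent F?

2

Build the tree from the bottom:
C(2) + A(6) → 8
8 + B(9) → 17
E(11) + G(12) → 23
D(14) + 17 → 31
23 + F(27) → 50
H(29) + 31 → 60
50 + 60 → 110
F sits 2 levels below the root, so its codeword is 2 bits.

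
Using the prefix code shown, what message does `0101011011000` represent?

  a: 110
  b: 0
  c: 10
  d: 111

bccaabb

Read left to right; each codeword is recognised as soon as it completes (prefix code):
  0→b | 10→c | 10→c | 110→a | 110→a | 0→b | 0→b
Decoded message: bccaabb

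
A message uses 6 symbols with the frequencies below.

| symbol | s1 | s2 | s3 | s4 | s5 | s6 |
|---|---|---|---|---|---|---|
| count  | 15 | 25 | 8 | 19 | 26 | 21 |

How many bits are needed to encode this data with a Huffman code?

291

Greedily combine the two least-frequent nodes:
combine s3(8), s1(15) → 23
combine s4(19), s6(21) → 40
combine 23, s2(25) → 48
combine s5(26), 40 → 66
combine 48, 66 → 114
Each symbol's bit-cost is frequency × depth; summing gives 291 bits (equivalently 23 + 40 + 48 + 66 + 114).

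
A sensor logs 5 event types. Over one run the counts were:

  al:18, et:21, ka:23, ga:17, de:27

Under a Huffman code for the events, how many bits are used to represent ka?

2

Build the tree from the bottom:
ga(17) + al(18) → 35
et(21) + ka(23) → 44
de(27) + 35 → 62
44 + 62 → 106
ka's leaf is at depth 2, giving a 2-bit codeword.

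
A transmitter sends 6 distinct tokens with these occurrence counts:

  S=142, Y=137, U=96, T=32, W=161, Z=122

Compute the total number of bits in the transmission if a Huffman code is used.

1758

Build the Huffman tree bottom-up:
T(32) + U(96) → 128
Z(122) + 128 → 250
Y(137) + S(142) → 279
W(161) + 250 → 411
279 + 411 → 690
Each symbol's bit-cost is frequency × depth; summing gives 1758 bits (equivalently 128 + 250 + 279 + 411 + 690).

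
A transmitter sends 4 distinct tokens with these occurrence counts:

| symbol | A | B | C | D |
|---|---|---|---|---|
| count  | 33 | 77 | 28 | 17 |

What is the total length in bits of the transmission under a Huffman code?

Merge the two smallest weights repeatedly:
merge D(17) and C(28): 45
merge A(33) and 45: 78
merge B(77) and 78: 155
Total encoded bits = sum of merged weights = 45 + 78 + 155 = 278.

278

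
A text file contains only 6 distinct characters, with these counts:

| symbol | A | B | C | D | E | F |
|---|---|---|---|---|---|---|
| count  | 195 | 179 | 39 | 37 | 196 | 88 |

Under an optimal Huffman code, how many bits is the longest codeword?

4

Merge the two lowest-weight nodes at each step:
merge D(37) and C(39): 76
merge 76 and F(88): 164
merge 164 and B(179): 343
merge A(195) and E(196): 391
merge 343 and 391: 734
The first pair merged (D, C) ends up deepest, at depth 4.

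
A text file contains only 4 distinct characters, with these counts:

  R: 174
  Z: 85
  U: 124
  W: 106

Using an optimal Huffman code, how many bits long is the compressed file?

978

Merge the two smallest weights repeatedly:
merge Z(85) and W(106): 191
merge U(124) and R(174): 298
merge 191 and 298: 489
Each symbol's bit-cost is frequency × depth; summing gives 978 bits (equivalently 191 + 298 + 489).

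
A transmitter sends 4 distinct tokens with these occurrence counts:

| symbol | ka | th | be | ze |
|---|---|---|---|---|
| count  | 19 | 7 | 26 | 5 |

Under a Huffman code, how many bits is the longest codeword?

Merge the two lowest-weight nodes at each step:
ze(5) + th(7) → 12
12 + ka(19) → 31
be(26) + 31 → 57
Maximum depth reached is 3.

3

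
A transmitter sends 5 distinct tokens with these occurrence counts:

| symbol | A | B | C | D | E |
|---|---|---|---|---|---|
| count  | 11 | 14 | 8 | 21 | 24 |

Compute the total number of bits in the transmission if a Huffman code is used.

175

Build the Huffman tree bottom-up:
C(8) + A(11) → 19
B(14) + 19 → 33
D(21) + E(24) → 45
33 + 45 → 78
Total encoded bits = sum of merged weights = 19 + 33 + 45 + 78 = 175.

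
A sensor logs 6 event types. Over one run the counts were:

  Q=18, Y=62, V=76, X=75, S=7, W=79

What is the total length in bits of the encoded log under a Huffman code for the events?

Greedily combine the two least-frequent nodes:
merge S(7) and Q(18): 25
merge 25 and Y(62): 87
merge X(75) and V(76): 151
merge W(79) and 87: 166
merge 151 and 166: 317
The encoded length is the sum of every internal node's weight: 25 + 87 + 151 + 166 + 317 = 746 bits.

746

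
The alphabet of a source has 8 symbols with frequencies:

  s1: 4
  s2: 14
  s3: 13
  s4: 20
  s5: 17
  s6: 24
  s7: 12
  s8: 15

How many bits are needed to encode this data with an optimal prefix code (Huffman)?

349

Merge the two smallest weights repeatedly:
s1(4) + s7(12) → 16
s3(13) + s2(14) → 27
s8(15) + 16 → 31
s5(17) + s4(20) → 37
s6(24) + 27 → 51
31 + 37 → 68
51 + 68 → 119
Each symbol's bit-cost is frequency × depth; summing gives 349 bits (equivalently 16 + 27 + 31 + 37 + 51 + 68 + 119).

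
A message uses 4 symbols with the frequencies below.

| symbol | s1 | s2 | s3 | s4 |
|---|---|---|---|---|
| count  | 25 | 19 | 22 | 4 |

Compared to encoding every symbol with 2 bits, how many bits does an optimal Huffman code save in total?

2

Fixed-length: 2 bits × 70 symbols = 140 bits.
Huffman merges:
combine s4(4), s2(19) → 23
combine s3(22), 23 → 45
combine s1(25), 45 → 70
Huffman total = 23 + 45 + 70 = 138 bits.
Saving = 140 − 138 = 2 bits.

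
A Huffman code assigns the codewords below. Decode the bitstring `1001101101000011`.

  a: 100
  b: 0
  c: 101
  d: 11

adbdbabbd

Read left to right; each codeword is recognised as soon as it completes (prefix code):
  100→a | 11→d | 0→b | 11→d | 0→b | 100→a | 0→b | 0→b | 11→d
Decoded message: adbdbabbd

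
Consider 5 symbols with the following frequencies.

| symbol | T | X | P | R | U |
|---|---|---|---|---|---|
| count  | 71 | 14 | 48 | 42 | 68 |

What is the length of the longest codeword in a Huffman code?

Merge the two lowest-weight nodes at each step:
merge X(14) and R(42): 56
merge P(48) and 56: 104
merge U(68) and T(71): 139
merge 104 and 139: 243
The first pair merged (X, R) ends up deepest, at depth 3.

3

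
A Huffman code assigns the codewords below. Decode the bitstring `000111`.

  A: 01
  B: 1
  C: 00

CABB

Read left to right; each codeword is recognised as soon as it completes (prefix code):
  00→C | 01→A | 1→B | 1→B
Decoded message: CABB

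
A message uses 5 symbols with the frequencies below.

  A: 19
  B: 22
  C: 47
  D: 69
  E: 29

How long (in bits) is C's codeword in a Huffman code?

2

Build the tree from the bottom:
combine A(19), B(22) → 41
combine E(29), 41 → 70
combine C(47), D(69) → 116
combine 70, 116 → 186
C sits 2 levels below the root, so its codeword is 2 bits.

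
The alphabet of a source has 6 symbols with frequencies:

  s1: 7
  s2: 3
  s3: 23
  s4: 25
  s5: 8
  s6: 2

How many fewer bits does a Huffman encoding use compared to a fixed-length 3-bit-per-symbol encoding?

56

Fixed-length: 3 bits × 68 symbols = 204 bits.
Huffman merges:
merge s6(2) and s2(3): 5
merge 5 and s1(7): 12
merge s5(8) and 12: 20
merge 20 and s3(23): 43
merge s4(25) and 43: 68
Huffman total = 5 + 12 + 20 + 43 + 68 = 148 bits.
Saving = 204 − 148 = 56 bits.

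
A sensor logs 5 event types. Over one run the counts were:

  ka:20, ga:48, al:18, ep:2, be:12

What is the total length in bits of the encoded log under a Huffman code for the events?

198

Greedily combine the two least-frequent nodes:
merge ep(2) and be(12): 14
merge 14 and al(18): 32
merge ka(20) and 32: 52
merge ga(48) and 52: 100
Each symbol's bit-cost is frequency × depth; summing gives 198 bits (equivalently 14 + 32 + 52 + 100).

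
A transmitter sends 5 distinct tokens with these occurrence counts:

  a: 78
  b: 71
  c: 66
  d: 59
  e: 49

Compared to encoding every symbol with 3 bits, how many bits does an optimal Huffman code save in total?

Fixed-length: 3 bits × 323 symbols = 969 bits.
Huffman merges:
combine e(49), d(59) → 108
combine c(66), b(71) → 137
combine a(78), 108 → 186
combine 137, 186 → 323
Huffman total = 108 + 137 + 186 + 323 = 754 bits.
Saving = 969 − 754 = 215 bits.

215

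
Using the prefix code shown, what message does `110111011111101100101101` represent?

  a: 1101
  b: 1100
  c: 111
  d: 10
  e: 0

Read left to right; each codeword is recognised as soon as it completes (prefix code):
  1101→a | 1101→a | 111→c | 1101→a | 10→d | 0→e | 10→d | 1101→a
Decoded message: aacadeda

aacadeda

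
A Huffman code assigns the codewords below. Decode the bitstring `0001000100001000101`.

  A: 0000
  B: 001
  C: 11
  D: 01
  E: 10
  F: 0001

FFAEBD

Read left to right; each codeword is recognised as soon as it completes (prefix code):
  0001→F | 0001→F | 0000→A | 10→E | 001→B | 01→D
Decoded message: FFAEBD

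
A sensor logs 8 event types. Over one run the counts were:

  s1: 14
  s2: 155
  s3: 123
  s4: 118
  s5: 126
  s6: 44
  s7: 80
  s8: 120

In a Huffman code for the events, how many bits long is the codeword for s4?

3

Build the tree from the bottom:
s1(14) + s6(44) → 58
58 + s7(80) → 138
s4(118) + s8(120) → 238
s3(123) + s5(126) → 249
138 + s2(155) → 293
238 + 249 → 487
293 + 487 → 780
The subtree containing s4 is merged 3 times, so code length = 3.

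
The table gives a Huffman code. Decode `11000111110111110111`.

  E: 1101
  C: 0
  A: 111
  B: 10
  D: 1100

DCAEABA

Read left to right; each codeword is recognised as soon as it completes (prefix code):
  1100→D | 0→C | 111→A | 1101→E | 111→A | 10→B | 111→A
Decoded message: DCAEABA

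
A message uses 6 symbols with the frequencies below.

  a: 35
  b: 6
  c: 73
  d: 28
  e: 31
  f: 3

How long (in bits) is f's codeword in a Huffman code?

Build the tree from the bottom:
f(3) + b(6) → 9
9 + d(28) → 37
e(31) + a(35) → 66
37 + 66 → 103
c(73) + 103 → 176
The subtree containing f is merged 4 times, so code length = 4.

4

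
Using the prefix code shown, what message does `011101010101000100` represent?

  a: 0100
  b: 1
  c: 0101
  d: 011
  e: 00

dbccea

Read left to right; each codeword is recognised as soon as it completes (prefix code):
  011→d | 1→b | 0101→c | 0101→c | 00→e | 0100→a
Decoded message: dbccea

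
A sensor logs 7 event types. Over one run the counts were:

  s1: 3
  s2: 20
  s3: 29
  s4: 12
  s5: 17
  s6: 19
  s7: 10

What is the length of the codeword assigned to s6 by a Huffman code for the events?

3

Repeatedly merge the two smallest:
s1(3) + s7(10) → 13
s4(12) + 13 → 25
s5(17) + s6(19) → 36
s2(20) + 25 → 45
s3(29) + 36 → 65
45 + 65 → 110
s6's leaf is at depth 3, giving a 3-bit codeword.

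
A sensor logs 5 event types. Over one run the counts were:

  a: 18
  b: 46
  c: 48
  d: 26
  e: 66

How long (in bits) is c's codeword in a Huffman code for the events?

Build the tree from the bottom:
merge a(18) and d(26): 44
merge 44 and b(46): 90
merge c(48) and e(66): 114
merge 90 and 114: 204
The subtree containing c is merged 2 times, so code length = 2.

2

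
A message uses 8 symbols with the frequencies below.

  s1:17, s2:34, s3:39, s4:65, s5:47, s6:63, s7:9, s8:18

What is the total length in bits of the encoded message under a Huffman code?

818

Merge the two smallest weights repeatedly:
s7(9) + s1(17) → 26
s8(18) + 26 → 44
s2(34) + s3(39) → 73
44 + s5(47) → 91
s6(63) + s4(65) → 128
73 + 91 → 164
128 + 164 → 292
Total encoded bits = sum of merged weights = 26 + 44 + 73 + 91 + 128 + 164 + 292 = 818.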